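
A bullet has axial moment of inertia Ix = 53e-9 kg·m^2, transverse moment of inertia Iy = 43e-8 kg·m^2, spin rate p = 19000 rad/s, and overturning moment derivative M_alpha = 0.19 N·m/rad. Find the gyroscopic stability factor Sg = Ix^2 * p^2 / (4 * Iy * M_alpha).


Sg = Ix^2 * p^2 / (4 * Iy * M_alpha) = (53e-9)^2 * 19000^2 / (4 * 43e-8 * 0.19) = 3.103

3.103


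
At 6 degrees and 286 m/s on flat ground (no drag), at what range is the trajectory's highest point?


R = v0^2*sin(2*theta)/g = 286^2*sin(2*6°)/9.81 = 1733.57 m
apex_dist = R/2 = 1733.57/2 = 866.8 m

866.8 m


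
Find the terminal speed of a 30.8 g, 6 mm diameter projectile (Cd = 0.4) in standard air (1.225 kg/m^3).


A = pi*(d/2)^2 = pi*(6/2000)^2 = 2.82743e-05 m^2
vt = sqrt(2mg/(Cd*rho*A)) = sqrt(2*0.0308*9.81/(0.4 * 1.225 * 2.82743e-05)) = 208.8 m/s

208.8 m/s


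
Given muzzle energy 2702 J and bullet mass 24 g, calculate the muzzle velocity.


v = sqrt(2*E/m) = sqrt(2*2702/0.024) = 474.5 m/s

474.5 m/s


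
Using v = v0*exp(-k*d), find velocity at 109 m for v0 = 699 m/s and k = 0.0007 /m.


v = v0*exp(-k*d) = 699*exp(-0.0007*109) = 647.7 m/s

647.7 m/s


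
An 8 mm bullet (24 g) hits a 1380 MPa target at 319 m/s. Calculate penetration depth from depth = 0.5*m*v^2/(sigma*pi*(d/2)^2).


A = pi*(d/2)^2 = pi*(8/2)^2 = 50.2655 mm^2
E = 0.5*m*v^2 = 0.5*0.024*319^2 = 1221.13 J
depth = E/(sigma*A) = 1221.13 J / (1380 MPa * 50.2655 mm^2) = 1221.13/(1380 * 50.2655) m = 0.0176041 m ≈ 17.6 mm

17.6 mm


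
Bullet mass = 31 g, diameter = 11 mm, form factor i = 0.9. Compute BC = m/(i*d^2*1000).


BC = m/(i*d^2*1000) = 31/(0.9 * 11^2 * 1000) = 0.0002847

0.0002847


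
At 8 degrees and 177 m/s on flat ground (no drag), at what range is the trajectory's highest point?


R = v0^2*sin(2*theta)/g = 177^2*sin(2*8°)/9.81 = 880.269 m
apex_dist = R/2 = 880.269/2 = 440.1 m

440.1 m


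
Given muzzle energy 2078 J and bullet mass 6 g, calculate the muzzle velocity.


v = sqrt(2*E/m) = sqrt(2*2078/0.006) = 832.3 m/s

832.3 m/s


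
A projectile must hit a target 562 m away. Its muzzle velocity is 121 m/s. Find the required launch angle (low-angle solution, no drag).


sin(2*theta) = R*g/v0^2 = 562*9.81/121^2 = 0.37656, theta = arcsin(0.37656)/2 = 11.06°

11.06 degrees


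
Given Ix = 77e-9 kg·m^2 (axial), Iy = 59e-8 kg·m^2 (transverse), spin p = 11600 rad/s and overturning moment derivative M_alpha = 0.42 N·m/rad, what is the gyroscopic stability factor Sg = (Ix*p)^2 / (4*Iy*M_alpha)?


Sg = Ix^2 * p^2 / (4 * Iy * M_alpha) = (77e-9)^2 * 11600^2 / (4 * 59e-8 * 0.42) = 0.8049

0.8049


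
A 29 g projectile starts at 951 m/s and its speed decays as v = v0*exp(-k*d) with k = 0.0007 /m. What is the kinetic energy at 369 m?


v = v0*exp(-k*d) = 951*exp(-0.0007*369) = 734.518 m/s
E = 0.5*m*v^2 = 0.5*0.029*734.518^2 = 7823 J

7823 J


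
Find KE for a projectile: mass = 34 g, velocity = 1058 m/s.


E = 0.5*m*v^2 = 0.5*0.034*1058^2 = 19029 J

19029 J


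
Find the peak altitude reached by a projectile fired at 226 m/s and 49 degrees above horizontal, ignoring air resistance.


H = (v0*sin(theta))^2 / (2g) = (226*sin(49°))^2 / (2*9.81) = 1483 m

1483 m


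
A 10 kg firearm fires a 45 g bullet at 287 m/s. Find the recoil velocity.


v_recoil = m_p * v_p / m_gun = 0.045 * 287 / 10 = 1.291 m/s

1.291 m/s


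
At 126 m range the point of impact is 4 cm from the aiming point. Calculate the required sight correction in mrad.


1 mrad subtends 1 cm per 10 m of range, so adj = error_cm / (dist_m / 10) = 4 / (126/10) = 0.3175 mrad

0.3175 mrad


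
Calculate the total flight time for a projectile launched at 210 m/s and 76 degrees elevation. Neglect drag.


T = 2*v0*sin(theta)/g = 2*210*sin(76°)/9.81 = 41.54 s

41.54 s


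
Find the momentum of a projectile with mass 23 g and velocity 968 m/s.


p = m*v = 0.023*968 = 22.26 kg·m/s

22.26 kg·m/s


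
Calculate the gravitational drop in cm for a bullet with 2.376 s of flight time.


drop = 0.5*g*t^2 = 0.5*9.81*2.376^2 = 27.6906 m ≈ 2769 cm

2769 cm


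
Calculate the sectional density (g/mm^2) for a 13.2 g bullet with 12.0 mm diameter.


SD = m/d^2 = 13.2/12.0^2 = 0.09167 g/mm^2

0.09167 g/mm^2


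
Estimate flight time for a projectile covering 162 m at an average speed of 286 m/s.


t = d/v = 162/286 = 0.5664 s

0.5664 s


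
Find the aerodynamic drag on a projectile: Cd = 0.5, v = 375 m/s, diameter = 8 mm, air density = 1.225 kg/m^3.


A = pi*(d/2)^2 = pi*(8/2000)^2 = 5.02655e-05 m^2
Fd = 0.5*Cd*rho*A*v^2 = 0.5*0.5*1.225*5.02655e-05*375^2 = 2.165 N

2.165 N


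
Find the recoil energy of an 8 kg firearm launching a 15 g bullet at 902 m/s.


v_r = m_p*v_p/m_gun = 0.015*902/8 = 1.69125 m/s, E_r = 0.5*m_gun*v_r^2 = 0.5*8*1.69125^2 = 11.44 J

11.44 J


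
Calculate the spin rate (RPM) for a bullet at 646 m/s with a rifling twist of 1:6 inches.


twist_m = 6*0.0254 = 0.1524 m
spin = v/twist = 646/0.1524 = 4238.845 rev/s
RPM = spin*60 = 4238.845*60 ≈ 254331 RPM

254331 RPM


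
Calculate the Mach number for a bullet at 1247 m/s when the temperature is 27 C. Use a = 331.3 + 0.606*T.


a = 331.3 + 0.606*(27) = 347.662 m/s
M = v/a = 1247/347.662 = 3.587

3.587


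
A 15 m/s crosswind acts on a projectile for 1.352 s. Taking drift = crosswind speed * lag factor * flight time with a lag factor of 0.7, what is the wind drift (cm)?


drift = v_wind * lag * t = 15 * 0.7 * 1.352 = 14.196 m ≈ 1420 cm

1420 cm


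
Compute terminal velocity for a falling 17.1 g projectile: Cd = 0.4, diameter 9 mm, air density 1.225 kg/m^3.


A = pi*(d/2)^2 = pi*(9/2000)^2 = 6.36173e-05 m^2
vt = sqrt(2mg/(Cd*rho*A)) = sqrt(2*0.0171*9.81/(0.4 * 1.225 * 6.36173e-05)) = 103.7 m/s

103.7 m/s


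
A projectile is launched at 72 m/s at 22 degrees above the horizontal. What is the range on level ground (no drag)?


R = v0^2 * sin(2*theta) / g = 72^2 * sin(2*22°) / 9.81 = 367.1 m

367.1 m


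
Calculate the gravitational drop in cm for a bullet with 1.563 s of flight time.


drop = 0.5*g*t^2 = 0.5*9.81*1.563^2 = 11.9828 m ≈ 1198 cm

1198 cm


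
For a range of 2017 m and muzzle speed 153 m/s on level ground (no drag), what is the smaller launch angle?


sin(2*theta) = R*g/v0^2 = 2017*9.81/153^2 = 0.845263, theta = arcsin(0.845263)/2 = 28.85°

28.85 degrees


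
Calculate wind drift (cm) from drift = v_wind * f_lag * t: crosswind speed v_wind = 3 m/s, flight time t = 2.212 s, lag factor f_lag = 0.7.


drift = v_wind * lag * t = 3 * 0.7 * 2.212 = 4.6452 m ≈ 464.5 cm

464.5 cm


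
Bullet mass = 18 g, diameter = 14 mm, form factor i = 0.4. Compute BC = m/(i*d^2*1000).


BC = m/(i*d^2*1000) = 18/(0.4 * 14^2 * 1000) = 0.0002296

0.0002296


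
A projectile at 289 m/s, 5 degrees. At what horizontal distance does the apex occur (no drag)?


R = v0^2*sin(2*theta)/g = 289^2*sin(2*5°)/9.81 = 1478.42 m
apex_dist = R/2 = 1478.42/2 = 739.2 m

739.2 m


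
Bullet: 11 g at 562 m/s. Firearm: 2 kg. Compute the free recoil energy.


v_r = m_p*v_p/m_gun = 0.011*562/2 = 3.091 m/s, E_r = 0.5*m_gun*v_r^2 = 0.5*2*3.091^2 = 9.554 J

9.554 J


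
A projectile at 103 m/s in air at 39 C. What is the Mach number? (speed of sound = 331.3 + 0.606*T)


a = 331.3 + 0.606*(39) = 354.934 m/s
M = v/a = 103/354.934 = 0.2902

0.2902


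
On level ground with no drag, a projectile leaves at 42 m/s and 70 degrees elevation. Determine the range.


R = v0^2 * sin(2*theta) / g = 42^2 * sin(2*70°) / 9.81 = 115.6 m

115.6 m


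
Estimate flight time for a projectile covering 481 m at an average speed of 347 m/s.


t = d/v = 481/347 = 1.386 s

1.386 s


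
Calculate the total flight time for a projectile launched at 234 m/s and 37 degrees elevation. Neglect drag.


T = 2*v0*sin(theta)/g = 2*234*sin(37°)/9.81 = 28.71 s

28.71 s


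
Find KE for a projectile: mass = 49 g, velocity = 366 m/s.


E = 0.5*m*v^2 = 0.5*0.049*366^2 = 3282 J

3282 J


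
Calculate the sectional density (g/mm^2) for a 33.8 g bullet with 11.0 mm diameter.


SD = m/d^2 = 33.8/11.0^2 = 0.2793 g/mm^2

0.2793 g/mm^2


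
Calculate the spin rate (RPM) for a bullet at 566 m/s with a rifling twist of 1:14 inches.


twist_m = 14*0.0254 = 0.3556 m
spin = v/twist = 566/0.3556 = 1591.676 rev/s
RPM = spin*60 = 1591.676*60 ≈ 95501 RPM

95501 RPM


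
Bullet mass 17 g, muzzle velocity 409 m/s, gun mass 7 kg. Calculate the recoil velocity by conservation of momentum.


v_recoil = m_p * v_p / m_gun = 0.017 * 409 / 7 = 0.9933 m/s

0.9933 m/s


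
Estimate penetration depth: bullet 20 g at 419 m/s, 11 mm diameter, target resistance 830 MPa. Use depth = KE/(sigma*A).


A = pi*(d/2)^2 = pi*(11/2)^2 = 95.0332 mm^2
E = 0.5*m*v^2 = 0.5*0.02*419^2 = 1755.61 J
depth = E/(sigma*A) = 1755.61 J / (830 MPa * 95.0332 mm^2) = 1755.61/(830 * 95.0332) m = 0.0222574 m ≈ 22.26 mm

22.26 mm


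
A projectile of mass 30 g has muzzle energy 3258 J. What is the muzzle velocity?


v = sqrt(2*E/m) = sqrt(2*3258/0.03) = 466 m/s

466 m/s


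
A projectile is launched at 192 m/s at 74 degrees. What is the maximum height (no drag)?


H = (v0*sin(theta))^2 / (2g) = (192*sin(74°))^2 / (2*9.81) = 1736 m

1736 m


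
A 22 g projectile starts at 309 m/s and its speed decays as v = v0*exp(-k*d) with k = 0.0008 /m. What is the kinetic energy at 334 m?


v = v0*exp(-k*d) = 309*exp(-0.0008*334) = 236.546 m/s
E = 0.5*m*v^2 = 0.5*0.022*236.546^2 = 615.5 J

615.5 J


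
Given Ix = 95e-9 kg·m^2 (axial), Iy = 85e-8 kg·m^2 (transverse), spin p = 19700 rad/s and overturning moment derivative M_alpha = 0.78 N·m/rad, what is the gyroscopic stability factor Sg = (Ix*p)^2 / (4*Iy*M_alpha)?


Sg = Ix^2 * p^2 / (4 * Iy * M_alpha) = (95e-9)^2 * 19700^2 / (4 * 85e-8 * 0.78) = 1.321

1.321


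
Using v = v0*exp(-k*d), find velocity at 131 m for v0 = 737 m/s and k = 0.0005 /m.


v = v0*exp(-k*d) = 737*exp(-0.0005*131) = 690.3 m/s

690.3 m/s


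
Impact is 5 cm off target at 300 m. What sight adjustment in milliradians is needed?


1 mrad subtends 1 cm per 10 m of range, so adj = error_cm / (dist_m / 10) = 5 / (300/10) = 0.1667 mrad

0.1667 mrad


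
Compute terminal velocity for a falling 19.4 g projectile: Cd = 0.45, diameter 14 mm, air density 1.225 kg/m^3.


A = pi*(d/2)^2 = pi*(14/2000)^2 = 1.53938e-04 m^2
vt = sqrt(2mg/(Cd*rho*A)) = sqrt(2*0.0194*9.81/(0.45 * 1.225 * 1.53938e-04)) = 66.97 m/s

66.97 m/s


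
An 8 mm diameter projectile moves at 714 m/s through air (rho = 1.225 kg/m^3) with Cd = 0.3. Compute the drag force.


A = pi*(d/2)^2 = pi*(8/2000)^2 = 5.02655e-05 m^2
Fd = 0.5*Cd*rho*A*v^2 = 0.5*0.3*1.225*5.02655e-05*714^2 = 4.709 N

4.709 N


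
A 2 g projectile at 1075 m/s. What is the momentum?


p = m*v = 0.002*1075 = 2.15 kg·m/s

2.15 kg·m/s


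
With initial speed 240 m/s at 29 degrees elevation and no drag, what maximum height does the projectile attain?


H = (v0*sin(theta))^2 / (2g) = (240*sin(29°))^2 / (2*9.81) = 690 m

690 m


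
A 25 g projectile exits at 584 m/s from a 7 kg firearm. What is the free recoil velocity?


v_recoil = m_p * v_p / m_gun = 0.025 * 584 / 7 = 2.086 m/s

2.086 m/s


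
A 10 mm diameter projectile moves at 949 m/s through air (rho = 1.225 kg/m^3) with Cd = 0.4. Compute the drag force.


A = pi*(d/2)^2 = pi*(10/2000)^2 = 7.85398e-05 m^2
Fd = 0.5*Cd*rho*A*v^2 = 0.5*0.4*1.225*7.85398e-05*949^2 = 17.33 N

17.33 N


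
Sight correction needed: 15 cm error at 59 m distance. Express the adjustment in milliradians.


1 mrad subtends 1 cm per 10 m of range, so adj = error_cm / (dist_m / 10) = 15 / (59/10) = 2.542 mrad

2.542 mrad


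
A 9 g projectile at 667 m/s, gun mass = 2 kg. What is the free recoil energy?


v_r = m_p*v_p/m_gun = 0.009*667/2 = 3.0015 m/s, E_r = 0.5*m_gun*v_r^2 = 0.5*2*3.0015^2 = 9.009 J

9.009 J


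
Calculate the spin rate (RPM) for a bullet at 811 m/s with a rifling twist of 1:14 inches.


twist_m = 14*0.0254 = 0.3556 m
spin = v/twist = 811/0.3556 = 2280.652 rev/s
RPM = spin*60 = 2280.652*60 ≈ 136839 RPM

136839 RPM


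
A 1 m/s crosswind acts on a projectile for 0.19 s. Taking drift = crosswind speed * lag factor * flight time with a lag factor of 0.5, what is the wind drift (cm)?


drift = v_wind * lag * t = 1 * 0.5 * 0.19 = 0.095 m ≈ 9.5 cm

9.5 cm


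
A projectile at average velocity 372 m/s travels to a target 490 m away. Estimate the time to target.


t = d/v = 490/372 = 1.317 s

1.317 s


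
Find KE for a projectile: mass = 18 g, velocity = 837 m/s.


E = 0.5*m*v^2 = 0.5*0.018*837^2 = 6305 J

6305 J


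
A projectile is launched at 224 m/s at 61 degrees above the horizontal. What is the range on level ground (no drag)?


R = v0^2 * sin(2*theta) / g = 224^2 * sin(2*61°) / 9.81 = 4338 m

4338 m


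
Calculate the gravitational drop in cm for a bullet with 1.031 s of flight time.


drop = 0.5*g*t^2 = 0.5*9.81*1.031^2 = 5.21382 m ≈ 521.4 cm

521.4 cm


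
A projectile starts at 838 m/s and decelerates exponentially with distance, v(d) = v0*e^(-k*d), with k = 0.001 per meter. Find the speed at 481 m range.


v = v0*exp(-k*d) = 838*exp(-0.001*481) = 518 m/s

518 m/s


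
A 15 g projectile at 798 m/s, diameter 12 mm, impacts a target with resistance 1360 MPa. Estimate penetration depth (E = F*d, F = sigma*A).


A = pi*(d/2)^2 = pi*(12/2)^2 = 113.097 mm^2
E = 0.5*m*v^2 = 0.5*0.015*798^2 = 4776.03 J
depth = E/(sigma*A) = 4776.03 J / (1360 MPa * 113.097 mm^2) = 4776.03/(1360 * 113.097) m = 0.031051 m ≈ 31.05 mm

31.05 mm


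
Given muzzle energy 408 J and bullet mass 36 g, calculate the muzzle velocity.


v = sqrt(2*E/m) = sqrt(2*408/0.036) = 150.6 m/s

150.6 m/s


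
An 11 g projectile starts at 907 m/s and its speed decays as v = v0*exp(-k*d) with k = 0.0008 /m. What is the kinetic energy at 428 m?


v = v0*exp(-k*d) = 907*exp(-0.0008*428) = 644.028 m/s
E = 0.5*m*v^2 = 0.5*0.011*644.028^2 = 2281 J

2281 J


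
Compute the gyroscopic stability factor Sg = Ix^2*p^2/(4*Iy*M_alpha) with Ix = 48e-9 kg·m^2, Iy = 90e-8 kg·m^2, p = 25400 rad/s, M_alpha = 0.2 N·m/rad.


Sg = Ix^2 * p^2 / (4 * Iy * M_alpha) = (48e-9)^2 * 25400^2 / (4 * 90e-8 * 0.2) = 2.065

2.065


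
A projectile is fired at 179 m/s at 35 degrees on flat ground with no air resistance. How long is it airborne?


T = 2*v0*sin(theta)/g = 2*179*sin(35°)/9.81 = 20.93 s

20.93 s


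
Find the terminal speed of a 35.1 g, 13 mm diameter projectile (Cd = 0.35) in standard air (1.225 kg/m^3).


A = pi*(d/2)^2 = pi*(13/2000)^2 = 1.32732e-04 m^2
vt = sqrt(2mg/(Cd*rho*A)) = sqrt(2*0.0351*9.81/(0.35 * 1.225 * 1.32732e-04)) = 110 m/s

110 m/s


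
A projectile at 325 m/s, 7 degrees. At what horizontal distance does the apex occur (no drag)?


R = v0^2*sin(2*theta)/g = 325^2*sin(2*7°)/9.81 = 2604.79 m
apex_dist = R/2 = 2604.79/2 = 1302 m

1302 m


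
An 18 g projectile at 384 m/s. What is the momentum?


p = m*v = 0.018*384 = 6.912 kg·m/s

6.912 kg·m/s


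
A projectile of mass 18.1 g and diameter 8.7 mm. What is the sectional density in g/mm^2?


SD = m/d^2 = 18.1/8.7^2 = 0.2391 g/mm^2

0.2391 g/mm^2


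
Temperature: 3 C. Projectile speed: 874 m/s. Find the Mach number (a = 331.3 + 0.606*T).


a = 331.3 + 0.606*(3) = 333.118 m/s
M = v/a = 874/333.118 = 2.624

2.624


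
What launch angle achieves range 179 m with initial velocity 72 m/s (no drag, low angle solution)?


sin(2*theta) = R*g/v0^2 = 179*9.81/72^2 = 0.338733, theta = arcsin(0.338733)/2 = 9.9°

9.9 degrees


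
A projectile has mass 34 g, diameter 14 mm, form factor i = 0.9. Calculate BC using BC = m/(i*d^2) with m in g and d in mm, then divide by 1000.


BC = m/(i*d^2*1000) = 34/(0.9 * 14^2 * 1000) = 0.0001927

0.0001927


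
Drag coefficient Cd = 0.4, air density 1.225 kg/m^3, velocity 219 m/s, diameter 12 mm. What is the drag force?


A = pi*(d/2)^2 = pi*(12/2000)^2 = 1.13097e-04 m^2
Fd = 0.5*Cd*rho*A*v^2 = 0.5*0.4*1.225*1.13097e-04*219^2 = 1.329 N

1.329 N


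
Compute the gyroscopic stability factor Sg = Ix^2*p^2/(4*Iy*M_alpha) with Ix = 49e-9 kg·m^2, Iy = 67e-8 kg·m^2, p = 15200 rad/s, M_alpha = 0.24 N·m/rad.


Sg = Ix^2 * p^2 / (4 * Iy * M_alpha) = (49e-9)^2 * 15200^2 / (4 * 67e-8 * 0.24) = 0.8624

0.8624


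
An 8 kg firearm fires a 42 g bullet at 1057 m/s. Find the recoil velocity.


v_recoil = m_p * v_p / m_gun = 0.042 * 1057 / 8 = 5.549 m/s

5.549 m/s


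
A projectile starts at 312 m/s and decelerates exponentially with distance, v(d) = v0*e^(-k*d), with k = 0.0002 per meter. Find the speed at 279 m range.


v = v0*exp(-k*d) = 312*exp(-0.0002*279) = 295.1 m/s

295.1 m/s


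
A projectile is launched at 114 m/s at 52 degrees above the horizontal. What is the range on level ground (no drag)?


R = v0^2 * sin(2*theta) / g = 114^2 * sin(2*52°) / 9.81 = 1285 m

1285 m


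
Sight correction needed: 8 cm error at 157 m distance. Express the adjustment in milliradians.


1 mrad subtends 1 cm per 10 m of range, so adj = error_cm / (dist_m / 10) = 8 / (157/10) = 0.5096 mrad

0.5096 mrad


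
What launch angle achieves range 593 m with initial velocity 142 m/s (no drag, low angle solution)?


sin(2*theta) = R*g/v0^2 = 593*9.81/142^2 = 0.288501, theta = arcsin(0.288501)/2 = 8.384°

8.384 degrees


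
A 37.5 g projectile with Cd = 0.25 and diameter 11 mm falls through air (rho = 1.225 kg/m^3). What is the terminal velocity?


A = pi*(d/2)^2 = pi*(11/2000)^2 = 9.50332e-05 m^2
vt = sqrt(2mg/(Cd*rho*A)) = sqrt(2*0.0375*9.81/(0.25 * 1.225 * 9.50332e-05)) = 159 m/s

159 m/s


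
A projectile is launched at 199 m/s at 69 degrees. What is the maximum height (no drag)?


H = (v0*sin(theta))^2 / (2g) = (199*sin(69°))^2 / (2*9.81) = 1759 m

1759 m


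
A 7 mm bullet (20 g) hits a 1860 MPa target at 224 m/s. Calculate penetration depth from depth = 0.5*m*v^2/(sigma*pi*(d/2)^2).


A = pi*(d/2)^2 = pi*(7/2)^2 = 38.4845 mm^2
E = 0.5*m*v^2 = 0.5*0.02*224^2 = 501.76 J
depth = E/(sigma*A) = 501.76 J / (1860 MPa * 38.4845 mm^2) = 501.76/(1860 * 38.4845) m = 0.00700966 m ≈ 7.01 mm

7.01 mm


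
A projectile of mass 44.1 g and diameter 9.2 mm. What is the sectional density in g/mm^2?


SD = m/d^2 = 44.1/9.2^2 = 0.521 g/mm^2

0.521 g/mm^2


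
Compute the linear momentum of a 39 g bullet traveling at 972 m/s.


p = m*v = 0.039*972 = 37.91 kg·m/s

37.91 kg·m/s


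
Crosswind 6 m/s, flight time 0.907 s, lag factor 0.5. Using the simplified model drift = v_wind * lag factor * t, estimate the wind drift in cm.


drift = v_wind * lag * t = 6 * 0.5 * 0.907 = 2.721 m ≈ 272.1 cm

272.1 cm


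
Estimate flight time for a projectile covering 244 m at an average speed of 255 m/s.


t = d/v = 244/255 = 0.9569 s

0.9569 s


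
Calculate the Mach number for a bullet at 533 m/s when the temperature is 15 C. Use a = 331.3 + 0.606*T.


a = 331.3 + 0.606*(15) = 340.39 m/s
M = v/a = 533/340.39 = 1.566

1.566


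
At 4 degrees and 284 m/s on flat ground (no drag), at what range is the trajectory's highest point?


R = v0^2*sin(2*theta)/g = 284^2*sin(2*4°)/9.81 = 1144.26 m
apex_dist = R/2 = 1144.26/2 = 572.1 m

572.1 m


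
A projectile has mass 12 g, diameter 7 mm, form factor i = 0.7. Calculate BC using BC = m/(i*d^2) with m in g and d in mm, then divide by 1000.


BC = m/(i*d^2*1000) = 12/(0.7 * 7^2 * 1000) = 0.0003499

0.0003499


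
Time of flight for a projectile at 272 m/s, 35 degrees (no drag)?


T = 2*v0*sin(theta)/g = 2*272*sin(35°)/9.81 = 31.81 s

31.81 s


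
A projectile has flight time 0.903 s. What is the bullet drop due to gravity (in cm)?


drop = 0.5*g*t^2 = 0.5*9.81*0.903^2 = 3.99958 m ≈ 400 cm

400 cm


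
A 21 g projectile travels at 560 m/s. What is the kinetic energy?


E = 0.5*m*v^2 = 0.5*0.021*560^2 = 3293 J

3293 J


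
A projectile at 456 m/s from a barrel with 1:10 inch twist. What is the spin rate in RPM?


twist_m = 10*0.0254 = 0.254 m
spin = v/twist = 456/0.254 = 1795.276 rev/s
RPM = spin*60 = 1795.276*60 ≈ 107717 RPM

107717 RPM


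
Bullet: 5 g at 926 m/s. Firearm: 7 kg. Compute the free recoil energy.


v_r = m_p*v_p/m_gun = 0.005*926/7 = 0.661429 m/s, E_r = 0.5*m_gun*v_r^2 = 0.5*7*0.661429^2 = 1.531 J

1.531 J


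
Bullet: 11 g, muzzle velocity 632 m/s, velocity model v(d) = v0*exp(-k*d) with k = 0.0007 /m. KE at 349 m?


v = v0*exp(-k*d) = 632*exp(-0.0007*349) = 495.016 m/s
E = 0.5*m*v^2 = 0.5*0.011*495.016^2 = 1348 J

1348 J


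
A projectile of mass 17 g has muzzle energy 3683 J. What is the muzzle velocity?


v = sqrt(2*E/m) = sqrt(2*3683/0.017) = 658.3 m/s

658.3 m/s


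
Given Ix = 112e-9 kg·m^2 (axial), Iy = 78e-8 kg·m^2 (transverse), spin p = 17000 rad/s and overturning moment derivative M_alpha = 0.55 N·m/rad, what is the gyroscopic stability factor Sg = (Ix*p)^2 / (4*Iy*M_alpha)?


Sg = Ix^2 * p^2 / (4 * Iy * M_alpha) = (112e-9)^2 * 17000^2 / (4 * 78e-8 * 0.55) = 2.113

2.113


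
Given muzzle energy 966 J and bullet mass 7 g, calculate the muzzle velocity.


v = sqrt(2*E/m) = sqrt(2*966/0.007) = 525.4 m/s

525.4 m/s


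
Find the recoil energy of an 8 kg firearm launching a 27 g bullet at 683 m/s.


v_r = m_p*v_p/m_gun = 0.027*683/8 = 2.30512 m/s, E_r = 0.5*m_gun*v_r^2 = 0.5*8*2.30512^2 = 21.25 J

21.25 J


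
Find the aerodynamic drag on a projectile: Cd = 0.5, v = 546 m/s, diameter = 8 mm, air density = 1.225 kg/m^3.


A = pi*(d/2)^2 = pi*(8/2000)^2 = 5.02655e-05 m^2
Fd = 0.5*Cd*rho*A*v^2 = 0.5*0.5*1.225*5.02655e-05*546^2 = 4.589 N

4.589 N


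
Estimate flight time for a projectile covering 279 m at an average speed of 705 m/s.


t = d/v = 279/705 = 0.3957 s

0.3957 s


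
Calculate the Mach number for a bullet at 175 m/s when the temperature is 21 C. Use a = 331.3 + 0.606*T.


a = 331.3 + 0.606*(21) = 344.026 m/s
M = v/a = 175/344.026 = 0.5087

0.5087


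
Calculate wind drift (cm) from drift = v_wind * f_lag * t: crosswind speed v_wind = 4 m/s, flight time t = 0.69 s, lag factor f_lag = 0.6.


drift = v_wind * lag * t = 4 * 0.6 * 0.69 = 1.656 m ≈ 165.6 cm

165.6 cm


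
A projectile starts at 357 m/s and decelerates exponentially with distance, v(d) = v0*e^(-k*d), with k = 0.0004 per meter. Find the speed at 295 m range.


v = v0*exp(-k*d) = 357*exp(-0.0004*295) = 317.3 m/s

317.3 m/s


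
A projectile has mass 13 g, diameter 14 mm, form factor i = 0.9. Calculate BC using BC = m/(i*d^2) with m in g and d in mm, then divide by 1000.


BC = m/(i*d^2*1000) = 13/(0.9 * 14^2 * 1000) = 7.37e-05

7.37e-05


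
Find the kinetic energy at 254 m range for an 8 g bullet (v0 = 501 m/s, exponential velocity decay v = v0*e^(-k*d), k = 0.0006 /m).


v = v0*exp(-k*d) = 501*exp(-0.0006*254) = 430.181 m/s
E = 0.5*m*v^2 = 0.5*0.008*430.181^2 = 740.2 J

740.2 J


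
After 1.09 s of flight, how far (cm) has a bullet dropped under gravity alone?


drop = 0.5*g*t^2 = 0.5*9.81*1.09^2 = 5.82763 m ≈ 582.8 cm

582.8 cm


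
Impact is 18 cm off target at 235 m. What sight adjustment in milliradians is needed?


1 mrad subtends 1 cm per 10 m of range, so adj = error_cm / (dist_m / 10) = 18 / (235/10) = 0.766 mrad

0.766 mrad


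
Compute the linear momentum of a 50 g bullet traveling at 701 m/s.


p = m*v = 0.05*701 = 35.05 kg·m/s

35.05 kg·m/s


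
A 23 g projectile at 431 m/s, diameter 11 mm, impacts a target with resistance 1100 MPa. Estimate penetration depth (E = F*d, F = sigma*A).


A = pi*(d/2)^2 = pi*(11/2)^2 = 95.0332 mm^2
E = 0.5*m*v^2 = 0.5*0.023*431^2 = 2136.25 J
depth = E/(sigma*A) = 2136.25 J / (1100 MPa * 95.0332 mm^2) = 2136.25/(1100 * 95.0332) m = 0.0204355 m ≈ 20.44 mm

20.44 mm


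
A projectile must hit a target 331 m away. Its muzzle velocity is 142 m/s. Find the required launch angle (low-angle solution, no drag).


sin(2*theta) = R*g/v0^2 = 331*9.81/142^2 = 0.161035, theta = arcsin(0.161035)/2 = 4.633°

4.633 degrees


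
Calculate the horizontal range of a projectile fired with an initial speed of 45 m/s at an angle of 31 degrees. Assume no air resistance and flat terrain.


R = v0^2 * sin(2*theta) / g = 45^2 * sin(2*31°) / 9.81 = 182.3 m

182.3 m


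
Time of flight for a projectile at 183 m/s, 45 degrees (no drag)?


T = 2*v0*sin(theta)/g = 2*183*sin(45°)/9.81 = 26.38 s

26.38 s


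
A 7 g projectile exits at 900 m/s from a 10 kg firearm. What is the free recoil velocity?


v_recoil = m_p * v_p / m_gun = 0.007 * 900 / 10 = 0.63 m/s

0.63 m/s


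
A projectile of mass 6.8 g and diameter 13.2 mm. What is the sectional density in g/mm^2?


SD = m/d^2 = 6.8/13.2^2 = 0.03903 g/mm^2

0.03903 g/mm^2


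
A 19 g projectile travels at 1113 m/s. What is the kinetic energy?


E = 0.5*m*v^2 = 0.5*0.019*1113^2 = 11768 J

11768 J


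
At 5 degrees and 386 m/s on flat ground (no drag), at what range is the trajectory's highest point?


R = v0^2*sin(2*theta)/g = 386^2*sin(2*5°)/9.81 = 2637.4 m
apex_dist = R/2 = 2637.4/2 = 1319 m

1319 m


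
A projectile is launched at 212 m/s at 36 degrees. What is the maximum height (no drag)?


H = (v0*sin(theta))^2 / (2g) = (212*sin(36°))^2 / (2*9.81) = 791.4 m

791.4 m


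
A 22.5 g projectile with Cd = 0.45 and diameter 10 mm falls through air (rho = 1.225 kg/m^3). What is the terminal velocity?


A = pi*(d/2)^2 = pi*(10/2000)^2 = 7.85398e-05 m^2
vt = sqrt(2mg/(Cd*rho*A)) = sqrt(2*0.0225*9.81/(0.45 * 1.225 * 7.85398e-05)) = 101 m/s

101 m/s


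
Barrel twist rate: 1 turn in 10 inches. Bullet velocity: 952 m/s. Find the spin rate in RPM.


twist_m = 10*0.0254 = 0.254 m
spin = v/twist = 952/0.254 = 3748.031 rev/s
RPM = spin*60 = 3748.031*60 ≈ 224882 RPM

224882 RPM


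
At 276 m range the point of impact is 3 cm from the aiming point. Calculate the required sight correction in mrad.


1 mrad subtends 1 cm per 10 m of range, so adj = error_cm / (dist_m / 10) = 3 / (276/10) = 0.1087 mrad

0.1087 mrad


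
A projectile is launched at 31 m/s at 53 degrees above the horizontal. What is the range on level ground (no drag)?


R = v0^2 * sin(2*theta) / g = 31^2 * sin(2*53°) / 9.81 = 94.17 m

94.17 m


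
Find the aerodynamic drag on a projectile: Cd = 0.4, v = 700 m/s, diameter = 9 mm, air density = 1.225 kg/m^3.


A = pi*(d/2)^2 = pi*(9/2000)^2 = 6.36173e-05 m^2
Fd = 0.5*Cd*rho*A*v^2 = 0.5*0.4*1.225*6.36173e-05*700^2 = 7.637 N

7.637 N


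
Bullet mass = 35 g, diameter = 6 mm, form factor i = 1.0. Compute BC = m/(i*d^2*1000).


BC = m/(i*d^2*1000) = 35/(1.0 * 6^2 * 1000) = 0.0009722

0.0009722


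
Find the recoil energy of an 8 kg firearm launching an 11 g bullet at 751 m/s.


v_r = m_p*v_p/m_gun = 0.011*751/8 = 1.03262 m/s, E_r = 0.5*m_gun*v_r^2 = 0.5*8*1.03262^2 = 4.265 J

4.265 J


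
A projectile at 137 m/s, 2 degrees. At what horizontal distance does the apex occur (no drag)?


R = v0^2*sin(2*theta)/g = 137^2*sin(2*2°)/9.81 = 133.462 m
apex_dist = R/2 = 133.462/2 = 66.73 m

66.73 m


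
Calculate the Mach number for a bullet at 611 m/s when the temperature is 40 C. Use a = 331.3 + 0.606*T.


a = 331.3 + 0.606*(40) = 355.54 m/s
M = v/a = 611/355.54 = 1.719

1.719


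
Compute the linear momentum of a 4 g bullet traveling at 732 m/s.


p = m*v = 0.004*732 = 2.928 kg·m/s

2.928 kg·m/s


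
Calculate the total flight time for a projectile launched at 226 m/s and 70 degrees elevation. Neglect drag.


T = 2*v0*sin(theta)/g = 2*226*sin(70°)/9.81 = 43.3 s

43.3 s


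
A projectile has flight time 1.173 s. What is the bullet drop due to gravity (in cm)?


drop = 0.5*g*t^2 = 0.5*9.81*1.173^2 = 6.74893 m ≈ 674.9 cm

674.9 cm


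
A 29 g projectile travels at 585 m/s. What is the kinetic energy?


E = 0.5*m*v^2 = 0.5*0.029*585^2 = 4962 J

4962 J


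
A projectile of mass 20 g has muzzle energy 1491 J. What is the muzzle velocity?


v = sqrt(2*E/m) = sqrt(2*1491/0.02) = 386.1 m/s

386.1 m/s


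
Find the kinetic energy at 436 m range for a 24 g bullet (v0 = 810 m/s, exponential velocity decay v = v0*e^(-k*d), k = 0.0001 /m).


v = v0*exp(-k*d) = 810*exp(-0.0001*436) = 775.443 m/s
E = 0.5*m*v^2 = 0.5*0.024*775.443^2 = 7216 J

7216 J


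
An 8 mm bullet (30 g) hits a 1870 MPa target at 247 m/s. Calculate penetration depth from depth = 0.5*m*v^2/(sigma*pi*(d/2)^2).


A = pi*(d/2)^2 = pi*(8/2)^2 = 50.2655 mm^2
E = 0.5*m*v^2 = 0.5*0.03*247^2 = 915.135 J
depth = E/(sigma*A) = 915.135 J / (1870 MPa * 50.2655 mm^2) = 915.135/(1870 * 50.2655) m = 0.00973585 m ≈ 9.736 mm

9.736 mm


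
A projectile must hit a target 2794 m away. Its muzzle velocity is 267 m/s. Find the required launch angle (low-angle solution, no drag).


sin(2*theta) = R*g/v0^2 = 2794*9.81/267^2 = 0.384479, theta = arcsin(0.384479)/2 = 11.31°

11.31 degrees


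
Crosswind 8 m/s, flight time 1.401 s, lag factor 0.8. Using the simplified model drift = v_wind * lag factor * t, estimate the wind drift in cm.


drift = v_wind * lag * t = 8 * 0.8 * 1.401 = 8.9664 m ≈ 896.6 cm

896.6 cm


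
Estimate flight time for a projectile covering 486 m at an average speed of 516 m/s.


t = d/v = 486/516 = 0.9419 s

0.9419 s


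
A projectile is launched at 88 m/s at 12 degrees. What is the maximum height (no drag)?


H = (v0*sin(theta))^2 / (2g) = (88*sin(12°))^2 / (2*9.81) = 17.06 m

17.06 m


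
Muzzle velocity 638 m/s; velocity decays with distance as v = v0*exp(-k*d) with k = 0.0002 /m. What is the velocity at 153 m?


v = v0*exp(-k*d) = 638*exp(-0.0002*153) = 618.8 m/s

618.8 m/s


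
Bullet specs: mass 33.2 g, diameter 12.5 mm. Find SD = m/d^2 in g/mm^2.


SD = m/d^2 = 33.2/12.5^2 = 0.2125 g/mm^2

0.2125 g/mm^2


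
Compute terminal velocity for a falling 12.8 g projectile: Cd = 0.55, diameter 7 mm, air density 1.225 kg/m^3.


A = pi*(d/2)^2 = pi*(7/2000)^2 = 3.84845e-05 m^2
vt = sqrt(2mg/(Cd*rho*A)) = sqrt(2*0.0128*9.81/(0.55 * 1.225 * 3.84845e-05)) = 98.42 m/s

98.42 m/s


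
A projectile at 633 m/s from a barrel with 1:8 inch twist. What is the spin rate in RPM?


twist_m = 8*0.0254 = 0.2032 m
spin = v/twist = 633/0.2032 = 3115.157 rev/s
RPM = spin*60 = 3115.157*60 ≈ 186909 RPM

186909 RPM


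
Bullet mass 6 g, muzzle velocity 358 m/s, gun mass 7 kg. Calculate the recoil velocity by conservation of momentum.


v_recoil = m_p * v_p / m_gun = 0.006 * 358 / 7 = 0.3069 m/s

0.3069 m/s


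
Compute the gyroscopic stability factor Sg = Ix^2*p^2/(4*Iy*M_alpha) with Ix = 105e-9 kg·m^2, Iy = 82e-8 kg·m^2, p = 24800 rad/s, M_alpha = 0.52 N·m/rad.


Sg = Ix^2 * p^2 / (4 * Iy * M_alpha) = (105e-9)^2 * 24800^2 / (4 * 82e-8 * 0.52) = 3.976

3.976


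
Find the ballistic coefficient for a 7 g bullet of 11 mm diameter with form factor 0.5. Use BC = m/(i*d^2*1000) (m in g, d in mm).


BC = m/(i*d^2*1000) = 7/(0.5 * 11^2 * 1000) = 0.0001157

0.0001157


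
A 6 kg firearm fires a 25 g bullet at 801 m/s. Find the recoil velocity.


v_recoil = m_p * v_p / m_gun = 0.025 * 801 / 6 = 3.338 m/s

3.338 m/s


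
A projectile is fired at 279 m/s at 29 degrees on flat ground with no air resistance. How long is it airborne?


T = 2*v0*sin(theta)/g = 2*279*sin(29°)/9.81 = 27.58 s

27.58 s


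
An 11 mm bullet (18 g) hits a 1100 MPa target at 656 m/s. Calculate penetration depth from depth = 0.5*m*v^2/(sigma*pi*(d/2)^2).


A = pi*(d/2)^2 = pi*(11/2)^2 = 95.0332 mm^2
E = 0.5*m*v^2 = 0.5*0.018*656^2 = 3873.02 J
depth = E/(sigma*A) = 3873.02 J / (1100 MPa * 95.0332 mm^2) = 3873.02/(1100 * 95.0332) m = 0.0370495 m ≈ 37.05 mm

37.05 mm


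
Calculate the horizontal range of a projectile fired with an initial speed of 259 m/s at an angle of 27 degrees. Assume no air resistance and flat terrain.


R = v0^2 * sin(2*theta) / g = 259^2 * sin(2*27°) / 9.81 = 5532 m

5532 m


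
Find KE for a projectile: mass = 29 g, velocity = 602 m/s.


E = 0.5*m*v^2 = 0.5*0.029*602^2 = 5255 J

5255 J


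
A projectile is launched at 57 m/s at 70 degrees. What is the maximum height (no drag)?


H = (v0*sin(theta))^2 / (2g) = (57*sin(70°))^2 / (2*9.81) = 146.2 m

146.2 m


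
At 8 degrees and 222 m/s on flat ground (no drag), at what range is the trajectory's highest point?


R = v0^2*sin(2*theta)/g = 222^2*sin(2*8°)/9.81 = 1384.76 m
apex_dist = R/2 = 1384.76/2 = 692.4 m

692.4 m


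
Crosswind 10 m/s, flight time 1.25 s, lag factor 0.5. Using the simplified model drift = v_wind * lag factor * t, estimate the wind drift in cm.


drift = v_wind * lag * t = 10 * 0.5 * 1.25 = 6.25 m ≈ 625 cm

625 cm


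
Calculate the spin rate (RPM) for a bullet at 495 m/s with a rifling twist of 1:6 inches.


twist_m = 6*0.0254 = 0.1524 m
spin = v/twist = 495/0.1524 = 3248.031 rev/s
RPM = spin*60 = 3248.031*60 ≈ 194882 RPM

194882 RPM


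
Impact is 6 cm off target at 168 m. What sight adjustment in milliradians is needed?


1 mrad subtends 1 cm per 10 m of range, so adj = error_cm / (dist_m / 10) = 6 / (168/10) = 0.3571 mrad

0.3571 mrad


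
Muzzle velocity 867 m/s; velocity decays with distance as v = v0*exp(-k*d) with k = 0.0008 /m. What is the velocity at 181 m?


v = v0*exp(-k*d) = 867*exp(-0.0008*181) = 750.1 m/s

750.1 m/s


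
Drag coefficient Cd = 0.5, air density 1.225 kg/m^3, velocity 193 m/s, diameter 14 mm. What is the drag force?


A = pi*(d/2)^2 = pi*(14/2000)^2 = 1.53938e-04 m^2
Fd = 0.5*Cd*rho*A*v^2 = 0.5*0.5*1.225*1.53938e-04*193^2 = 1.756 N

1.756 N


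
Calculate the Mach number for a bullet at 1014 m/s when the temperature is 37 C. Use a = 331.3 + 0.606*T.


a = 331.3 + 0.606*(37) = 353.722 m/s
M = v/a = 1014/353.722 = 2.867

2.867


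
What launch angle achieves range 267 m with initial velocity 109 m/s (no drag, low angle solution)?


sin(2*theta) = R*g/v0^2 = 267*9.81/109^2 = 0.220459, theta = arcsin(0.220459)/2 = 6.368°

6.368 degrees


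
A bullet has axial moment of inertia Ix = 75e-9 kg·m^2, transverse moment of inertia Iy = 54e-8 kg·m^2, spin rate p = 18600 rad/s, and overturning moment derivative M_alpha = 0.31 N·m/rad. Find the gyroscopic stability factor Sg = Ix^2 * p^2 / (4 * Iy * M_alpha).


Sg = Ix^2 * p^2 / (4 * Iy * M_alpha) = (75e-9)^2 * 18600^2 / (4 * 54e-8 * 0.31) = 2.906

2.906


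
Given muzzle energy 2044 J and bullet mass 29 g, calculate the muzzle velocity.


v = sqrt(2*E/m) = sqrt(2*2044/0.029) = 375.5 m/s

375.5 m/s


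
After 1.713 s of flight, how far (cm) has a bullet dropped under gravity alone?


drop = 0.5*g*t^2 = 0.5*9.81*1.713^2 = 14.3931 m ≈ 1439 cm

1439 cm


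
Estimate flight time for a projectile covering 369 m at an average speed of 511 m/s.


t = d/v = 369/511 = 0.7221 s

0.7221 s


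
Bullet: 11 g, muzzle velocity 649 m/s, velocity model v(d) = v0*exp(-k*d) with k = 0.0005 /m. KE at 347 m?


v = v0*exp(-k*d) = 649*exp(-0.0005*347) = 545.625 m/s
E = 0.5*m*v^2 = 0.5*0.011*545.625^2 = 1637 J

1637 J


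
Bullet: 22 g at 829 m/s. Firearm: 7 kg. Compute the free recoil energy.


v_r = m_p*v_p/m_gun = 0.022*829/7 = 2.60543 m/s, E_r = 0.5*m_gun*v_r^2 = 0.5*7*2.60543^2 = 23.76 J

23.76 J


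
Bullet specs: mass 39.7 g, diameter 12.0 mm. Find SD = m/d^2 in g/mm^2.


SD = m/d^2 = 39.7/12.0^2 = 0.2757 g/mm^2

0.2757 g/mm^2


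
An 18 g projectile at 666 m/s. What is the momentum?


p = m*v = 0.018*666 = 11.99 kg·m/s

11.99 kg·m/s


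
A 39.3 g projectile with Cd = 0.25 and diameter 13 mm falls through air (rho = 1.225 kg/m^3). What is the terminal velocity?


A = pi*(d/2)^2 = pi*(13/2000)^2 = 1.32732e-04 m^2
vt = sqrt(2mg/(Cd*rho*A)) = sqrt(2*0.0393*9.81/(0.25 * 1.225 * 1.32732e-04)) = 137.7 m/s

137.7 m/s


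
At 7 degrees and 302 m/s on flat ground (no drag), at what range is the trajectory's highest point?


R = v0^2*sin(2*theta)/g = 302^2*sin(2*7°)/9.81 = 2249.16 m
apex_dist = R/2 = 2249.16/2 = 1125 m

1125 m


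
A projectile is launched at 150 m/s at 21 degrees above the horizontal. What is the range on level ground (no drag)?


R = v0^2 * sin(2*theta) / g = 150^2 * sin(2*21°) / 9.81 = 1535 m

1535 m


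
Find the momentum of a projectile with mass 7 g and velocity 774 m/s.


p = m*v = 0.007*774 = 5.418 kg·m/s

5.418 kg·m/s


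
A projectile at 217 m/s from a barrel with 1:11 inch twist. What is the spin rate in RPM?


twist_m = 11*0.0254 = 0.2794 m
spin = v/twist = 217/0.2794 = 776.6643 rev/s
RPM = spin*60 = 776.6643*60 ≈ 46600 RPM

46600 RPM


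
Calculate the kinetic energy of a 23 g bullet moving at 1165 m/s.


E = 0.5*m*v^2 = 0.5*0.023*1165^2 = 15608 J

15608 J


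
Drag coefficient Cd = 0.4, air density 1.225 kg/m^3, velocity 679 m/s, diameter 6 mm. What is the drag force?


A = pi*(d/2)^2 = pi*(6/2000)^2 = 2.82743e-05 m^2
Fd = 0.5*Cd*rho*A*v^2 = 0.5*0.4*1.225*2.82743e-05*679^2 = 3.194 N

3.194 N


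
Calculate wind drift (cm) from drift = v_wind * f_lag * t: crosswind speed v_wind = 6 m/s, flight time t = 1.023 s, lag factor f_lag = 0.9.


drift = v_wind * lag * t = 6 * 0.9 * 1.023 = 5.5242 m ≈ 552.4 cm

552.4 cm


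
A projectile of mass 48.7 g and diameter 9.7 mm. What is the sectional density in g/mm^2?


SD = m/d^2 = 48.7/9.7^2 = 0.5176 g/mm^2

0.5176 g/mm^2


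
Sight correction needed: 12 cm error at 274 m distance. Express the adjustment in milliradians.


1 mrad subtends 1 cm per 10 m of range, so adj = error_cm / (dist_m / 10) = 12 / (274/10) = 0.438 mrad

0.438 mrad


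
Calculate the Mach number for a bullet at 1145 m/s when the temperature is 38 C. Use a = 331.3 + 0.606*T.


a = 331.3 + 0.606*(38) = 354.328 m/s
M = v/a = 1145/354.328 = 3.231

3.231


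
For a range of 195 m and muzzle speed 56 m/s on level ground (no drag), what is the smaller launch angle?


sin(2*theta) = R*g/v0^2 = 195*9.81/56^2 = 0.609997, theta = arcsin(0.609997)/2 = 18.79°

18.79 degrees


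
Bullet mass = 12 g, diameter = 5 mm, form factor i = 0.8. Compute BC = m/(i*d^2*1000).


BC = m/(i*d^2*1000) = 12/(0.8 * 5^2 * 1000) = 0.0006

0.0006


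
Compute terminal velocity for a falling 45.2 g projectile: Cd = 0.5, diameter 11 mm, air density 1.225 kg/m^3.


A = pi*(d/2)^2 = pi*(11/2000)^2 = 9.50332e-05 m^2
vt = sqrt(2mg/(Cd*rho*A)) = sqrt(2*0.0452*9.81/(0.5 * 1.225 * 9.50332e-05)) = 123.4 m/s

123.4 m/s


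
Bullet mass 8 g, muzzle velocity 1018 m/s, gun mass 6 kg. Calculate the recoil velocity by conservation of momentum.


v_recoil = m_p * v_p / m_gun = 0.008 * 1018 / 6 = 1.357 m/s

1.357 m/s


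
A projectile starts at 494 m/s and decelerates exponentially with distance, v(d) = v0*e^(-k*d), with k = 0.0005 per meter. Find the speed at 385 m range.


v = v0*exp(-k*d) = 494*exp(-0.0005*385) = 407.5 m/s

407.5 m/s


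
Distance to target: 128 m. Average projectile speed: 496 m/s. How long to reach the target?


t = d/v = 128/496 = 0.2581 s

0.2581 s


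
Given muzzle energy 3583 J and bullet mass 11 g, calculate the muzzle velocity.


v = sqrt(2*E/m) = sqrt(2*3583/0.011) = 807.1 m/s

807.1 m/s


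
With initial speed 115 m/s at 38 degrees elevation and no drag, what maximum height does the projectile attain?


H = (v0*sin(theta))^2 / (2g) = (115*sin(38°))^2 / (2*9.81) = 255.5 m

255.5 m


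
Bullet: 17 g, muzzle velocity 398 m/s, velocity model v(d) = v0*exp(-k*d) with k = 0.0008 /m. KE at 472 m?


v = v0*exp(-k*d) = 398*exp(-0.0008*472) = 272.831 m/s
E = 0.5*m*v^2 = 0.5*0.017*272.831^2 = 632.7 J

632.7 J
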